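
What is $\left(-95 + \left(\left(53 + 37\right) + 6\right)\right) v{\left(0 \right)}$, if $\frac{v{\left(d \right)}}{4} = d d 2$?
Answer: $0$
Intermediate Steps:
$v{\left(d \right)} = 8 d^{2}$ ($v{\left(d \right)} = 4 d d 2 = 4 d^{2} \cdot 2 = 4 \cdot 2 d^{2} = 8 d^{2}$)
$\left(-95 + \left(\left(53 + 37\right) + 6\right)\right) v{\left(0 \right)} = \left(-95 + \left(\left(53 + 37\right) + 6\right)\right) 8 \cdot 0^{2} = \left(-95 + \left(90 + 6\right)\right) 8 \cdot 0 = \left(-95 + 96\right) 0 = 1 \cdot 0 = 0$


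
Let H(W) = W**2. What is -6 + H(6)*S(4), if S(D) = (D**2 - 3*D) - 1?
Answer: 102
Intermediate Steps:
S(D) = -1 + D**2 - 3*D
-6 + H(6)*S(4) = -6 + 6**2*(-1 + 4**2 - 3*4) = -6 + 36*(-1 + 16 - 12) = -6 + 36*3 = -6 + 108 = 102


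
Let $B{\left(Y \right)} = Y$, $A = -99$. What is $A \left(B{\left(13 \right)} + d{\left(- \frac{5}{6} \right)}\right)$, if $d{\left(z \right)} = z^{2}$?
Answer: $- \frac{5423}{4} \approx -1355.8$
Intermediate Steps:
$A \left(B{\left(13 \right)} + d{\left(- \frac{5}{6} \right)}\right) = - 99 \left(13 + \left(- \frac{5}{6}\right)^{2}\right) = - 99 \left(13 + \frac{25}{36}\right) = \left(-99\right) \frac{493}{36} = - \frac{5423}{4}$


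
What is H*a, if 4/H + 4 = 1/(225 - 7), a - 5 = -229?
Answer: 195328/871 ≈ 224.26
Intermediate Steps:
a = -224 (a = 5 - 229 = -224)
H = -872/871 (H = 4/(-4 + 1/(225 - 7)) = 4/(-4 + 1/218) = 4/(-871/218) = 4*(-218/871) = -872/871 ≈ -1.0011)
H*a = -872/871*(-224) = 195328/871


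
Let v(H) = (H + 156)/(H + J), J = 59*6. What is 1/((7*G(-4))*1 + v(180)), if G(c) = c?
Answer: -89/2436 ≈ -0.036535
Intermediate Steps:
J = 354
v(H) = (156 + H)/(354 + H) (v(H) = (H + 156)/(H + 354) = (156 + H)/(354 + H))
1/((7*G(-4))*1 + v(180)) = 1/((7*(-4))*1 + (156 + 180)/(354 + 180)) = 1/(-28*1 + 336/534) = 1/(-28 + (1/534)*336) = 1/(-28 + 56/89) = 1/(-2436/89) = -89/2436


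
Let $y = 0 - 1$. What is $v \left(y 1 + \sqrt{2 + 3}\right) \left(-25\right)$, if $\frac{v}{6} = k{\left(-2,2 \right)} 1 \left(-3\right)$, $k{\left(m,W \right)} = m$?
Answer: $900 - 900 \sqrt{5} \approx -1112.5$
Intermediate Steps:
$y = -1$ ($y = 0 - 1 = -1$)
$v = 36$ ($v = 6 \left(-2\right) 1 \left(-3\right) = 6 \left(\left(-2\right) \left(-3\right)\right) = 6 \cdot 6 = 36$)
$v \left(y 1 + \sqrt{2 + 3}\right) \left(-25\right) = 36 \left(\left(-1\right) 1 + \sqrt{2 + 3}\right) \left(-25\right) = 36 \left(-1 + \sqrt{5}\right) \left(-25\right) = \left(-36 + 36 \sqrt{5}\right) \left(-25\right) = 900 - 900 \sqrt{5}$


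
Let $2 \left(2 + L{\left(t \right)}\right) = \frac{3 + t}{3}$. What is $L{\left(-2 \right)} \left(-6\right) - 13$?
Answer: $-2$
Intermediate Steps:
$L{\left(t \right)} = - \frac{3}{2} + \frac{t}{6}$ ($L{\left(t \right)} = -2 + \frac{\frac{1}{3} \left(3 + t\right)}{2} = -2 + \frac{1 + \frac{t}{3}}{2} = -2 + \left(\frac{1}{2} + \frac{t}{6}\right) = - \frac{3}{2} + \frac{t}{6}$)
$L{\left(-2 \right)} \left(-6\right) - 13 = \left(- \frac{3}{2} + \frac{1}{6} \left(-2\right)\right) \left(-6\right) - 13 = \left(- \frac{3}{2} - \frac{1}{3}\right) \left(-6\right) - 13 = \left(- \frac{11}{6}\right) \left(-6\right) - 13 = 11 - 13 = -2$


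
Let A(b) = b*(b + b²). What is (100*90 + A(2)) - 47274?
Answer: -38262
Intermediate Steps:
(100*90 + A(2)) - 47274 = (100*90 + 2²*(1 + 2)) - 47274 = (9000 + 4*3) - 47274 = (9000 + 12) - 47274 = 9012 - 47274 = -38262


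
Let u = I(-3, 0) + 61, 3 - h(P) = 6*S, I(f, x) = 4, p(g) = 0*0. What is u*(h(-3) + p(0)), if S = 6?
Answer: -2145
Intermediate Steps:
p(g) = 0
h(P) = -33 (h(P) = 3 - 6*6 = 3 - 1*36 = 3 - 36 = -33)
u = 65 (u = 4 + 61 = 65)
u*(h(-3) + p(0)) = 65*(-33 + 0) = 65*(-33) = -2145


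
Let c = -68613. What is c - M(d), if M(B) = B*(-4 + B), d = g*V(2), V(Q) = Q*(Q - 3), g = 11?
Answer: -69185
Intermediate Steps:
V(Q) = Q*(-3 + Q)
d = -22 (d = 11*(2*(-3 + 2)) = 11*(2*(-1)) = 11*(-2) = -22)
c - M(d) = -68613 - (-22)*(-4 - 22) = -68613 - (-22)*(-26) = -68613 - 1*572 = -68613 - 572 = -69185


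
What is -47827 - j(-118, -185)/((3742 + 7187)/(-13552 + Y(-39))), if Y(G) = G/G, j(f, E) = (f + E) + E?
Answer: -176438057/3643 ≈ -48432.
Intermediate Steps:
j(f, E) = f + 2*E (j(f, E) = (E + f) + E = f + 2*E)
Y(G) = 1
-47827 - j(-118, -185)/((3742 + 7187)/(-13552 + Y(-39))) = -47827 - (-118 + 2*(-185))/((3742 + 7187)/(-13552 + 1)) = -47827 - (-118 - 370)/(10929/(-13551)) = -47827 - (-488)/(10929*(-1/13551)) = -47827 - (-488)/(-3643/4517) = -47827 - (-488)*(-4517)/3643 = -47827 - 1*2204296/3643 = -47827 - 2204296/3643 = -176438057/3643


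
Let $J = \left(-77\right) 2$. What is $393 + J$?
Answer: $239$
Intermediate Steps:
$J = -154$
$393 + J = 393 - 154 = 239$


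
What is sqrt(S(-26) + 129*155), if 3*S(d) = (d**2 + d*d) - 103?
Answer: sqrt(183702)/3 ≈ 142.87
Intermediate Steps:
S(d) = -103/3 + 2*d**2/3 (S(d) = ((d**2 + d*d) - 103)/3 = ((d**2 + d**2) - 103)/3 = (2*d**2 - 103)/3 = (-103 + 2*d**2)/3 = -103/3 + 2*d**2/3)
sqrt(S(-26) + 129*155) = sqrt((-103/3 + (2/3)*(-26)**2) + 129*155) = sqrt((-103/3 + (2/3)*676) + 19995) = sqrt((-103/3 + 1352/3) + 19995) = sqrt(1249/3 + 19995) = sqrt(61234/3) = sqrt(183702)/3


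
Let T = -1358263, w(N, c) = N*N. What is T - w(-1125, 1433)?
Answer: -2623888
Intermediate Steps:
w(N, c) = N**2
T - w(-1125, 1433) = -1358263 - 1*(-1125)**2 = -1358263 - 1*1265625 = -1358263 - 1265625 = -2623888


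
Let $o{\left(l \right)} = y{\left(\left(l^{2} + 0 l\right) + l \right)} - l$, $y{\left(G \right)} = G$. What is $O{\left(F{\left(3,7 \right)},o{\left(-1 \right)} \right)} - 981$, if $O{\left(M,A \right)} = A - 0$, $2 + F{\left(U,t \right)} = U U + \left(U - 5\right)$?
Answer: $-980$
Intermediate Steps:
$F{\left(U,t \right)} = -7 + U + U^{2}$ ($F{\left(U,t \right)} = -2 + \left(U U + \left(U - 5\right)\right) = -2 + \left(U^{2} + \left(U - 5\right)\right) = -2 + \left(U^{2} + \left(-5 + U\right)\right) = -2 + \left(-5 + U + U^{2}\right) = -7 + U + U^{2}$)
$o{\left(l \right)} = l^{2}$ ($o{\left(l \right)} = \left(\left(l^{2} + 0 l\right) + l\right) - l = \left(\left(l^{2} + 0\right) + l\right) - l = \left(l^{2} + l\right) - l = \left(l + l^{2}\right) - l = l^{2}$)
$O{\left(M,A \right)} = A$ ($O{\left(M,A \right)} = A + 0 = A$)
$O{\left(F{\left(3,7 \right)},o{\left(-1 \right)} \right)} - 981 = \left(-1\right)^{2} - 981 = 1 - 981 = -980$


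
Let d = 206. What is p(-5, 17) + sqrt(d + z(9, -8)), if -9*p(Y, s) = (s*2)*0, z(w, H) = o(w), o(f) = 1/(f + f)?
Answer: sqrt(7418)/6 ≈ 14.355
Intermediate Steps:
o(f) = 1/(2*f)
z(w, H) = 1/(2*w)
p(Y, s) = 0 (p(Y, s) = -s*2*0/9 = -2*s*0/9 = -1/9*0 = 0)
p(-5, 17) + sqrt(d + z(9, -8)) = 0 + sqrt(206 + (1/2)/9) = 0 + sqrt(206 + (1/2)*(1/9)) = 0 + sqrt(206 + 1/18) = 0 + sqrt(3709/18) = 0 + sqrt(7418)/6 = sqrt(7418)/6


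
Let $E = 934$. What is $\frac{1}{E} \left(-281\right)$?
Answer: $- \frac{281}{934} \approx -0.30086$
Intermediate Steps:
$\frac{1}{E} \left(-281\right) = \frac{1}{934} \left(-281\right) = - \frac{281}{934}$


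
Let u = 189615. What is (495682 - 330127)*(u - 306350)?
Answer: -19326062925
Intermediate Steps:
(495682 - 330127)*(u - 306350) = (495682 - 330127)*(189615 - 306350) = 165555*(-116735) = -19326062925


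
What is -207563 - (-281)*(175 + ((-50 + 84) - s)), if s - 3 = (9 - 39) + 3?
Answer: -142090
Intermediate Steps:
s = -24 (s = 3 + ((9 - 39) + 3) = 3 + (-30 + 3) = 3 - 27 = -24)
-207563 - (-281)*(175 + ((-50 + 84) - s)) = -207563 - (-281)*(175 + ((-50 + 84) - 1*(-24))) = -207563 - (-281)*(175 + (34 + 24)) = -207563 - (-281)*(175 + 58) = -207563 - (-281)*233 = -207563 - 1*(-65473) = -207563 + 65473 = -142090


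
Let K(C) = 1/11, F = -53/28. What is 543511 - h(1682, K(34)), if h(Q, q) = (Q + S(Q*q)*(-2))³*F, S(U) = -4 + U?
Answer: 46775708404069/9317 ≈ 5.0205e+9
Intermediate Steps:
F = -53/28 (F = -53*1/28 = -53/28 ≈ -1.8929)
K(C) = 1/11
h(Q, q) = -53*(8 + Q - 2*Q*q)³/28 (h(Q, q) = (Q + (-4 + Q*q)*(-2))³*(-53/28) = (Q + (8 - 2*Q*q))³*(-53/28) = (8 + Q - 2*Q*q)³*(-53/28) = -53*(8 + Q - 2*Q*q)³/28)
543511 - h(1682, K(34)) = 543511 - (-53)*(8 + 1682 - 2*1682*1/11)³/28 = 543511 - (-53)*(8 + 1682 - 3364/11)³/28 = 543511 - (-53)*(15226/11)³/28 = 543511 - (-53)*3529859963176/(28*1331) = 543511 - 1*(-46770644512082/9317) = 543511 + 46770644512082/9317 = 46775708404069/9317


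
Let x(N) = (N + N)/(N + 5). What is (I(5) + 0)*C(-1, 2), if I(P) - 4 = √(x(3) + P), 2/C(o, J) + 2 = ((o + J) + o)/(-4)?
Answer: -4 - √23/2 ≈ -6.3979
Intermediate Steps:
x(N) = 2*N/(5 + N) (x(N) = (2*N)/(5 + N) = 2*N/(5 + N))
C(o, J) = 2/(-2 - o/2 - J/4) (C(o, J) = 2/(-2 + ((o + J) + o)/(-4)) = 2/(-2 + ((J + o) + o)*(-¼)) = 2/(-2 + (J + 2*o)*(-¼)) = 2/(-2 + (-o/2 - J/4)) = 2/(-2 - o/2 - J/4))
I(P) = 4 + √(¾ + P) (I(P) = 4 + √(2*3/(5 + 3) + P) = 4 + √(2*3/8 + P) = 4 + √(2*3*(⅛) + P) = 4 + √(¾ + P))
(I(5) + 0)*C(-1, 2) = ((4 + √(3 + 4*5)/2) + 0)*(-8/(8 + 2 + 2*(-1))) = ((4 + √(3 + 20)/2) + 0)*(-8/(8 + 2 - 2)) = ((4 + √23/2) + 0)*(-8/8) = (4 + √23/2)*(-8*⅛) = (4 + √23/2)*(-1) = -4 - √23/2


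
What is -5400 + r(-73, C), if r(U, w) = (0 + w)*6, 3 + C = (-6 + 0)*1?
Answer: -5454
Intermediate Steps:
C = -9 (C = -3 + (-6 + 0)*1 = -3 - 6*1 = -3 - 6 = -9)
r(U, w) = 6*w (r(U, w) = w*6 = 6*w)
-5400 + r(-73, C) = -5400 + 6*(-9) = -5400 - 54 = -5454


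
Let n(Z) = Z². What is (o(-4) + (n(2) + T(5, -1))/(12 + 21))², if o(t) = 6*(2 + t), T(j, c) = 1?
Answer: 152881/1089 ≈ 140.39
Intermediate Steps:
o(t) = 12 + 6*t
(o(-4) + (n(2) + T(5, -1))/(12 + 21))² = ((12 + 6*(-4)) + (2² + 1)/(12 + 21))² = ((12 - 24) + (4 + 1)/33)² = (-12 + 5*(1/33))² = (-12 + 5/33)² = (-391/33)² = 152881/1089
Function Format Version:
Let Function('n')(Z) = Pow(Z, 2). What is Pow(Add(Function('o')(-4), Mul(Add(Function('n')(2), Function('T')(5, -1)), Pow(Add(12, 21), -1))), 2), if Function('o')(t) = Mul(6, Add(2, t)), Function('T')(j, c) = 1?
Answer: Rational(152881, 1089) ≈ 140.39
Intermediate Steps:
Function('o')(t) = Add(12, Mul(6, t))
Pow(Add(Function('o')(-4), Mul(Add(Function('n')(2), Function('T')(5, -1)), Pow(Add(12, 21), -1))), 2) = Pow(Add(Add(12, Mul(6, -4)), Mul(Add(Pow(2, 2), 1), Pow(Add(12, 21), -1))), 2) = Pow(Add(Add(12, -24), Mul(Add(4, 1), Pow(33, -1))), 2) = Pow(Add(-12, Mul(5, Rational(1, 33))), 2) = Pow(Add(-12, Rational(5, 33)), 2) = Pow(Rational(-391, 33), 2) = Rational(152881, 1089)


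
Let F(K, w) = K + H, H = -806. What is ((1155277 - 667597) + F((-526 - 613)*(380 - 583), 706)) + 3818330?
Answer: 4536421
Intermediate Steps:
F(K, w) = -806 + K (F(K, w) = K - 806 = -806 + K)
((1155277 - 667597) + F((-526 - 613)*(380 - 583), 706)) + 3818330 = ((1155277 - 667597) + (-806 + (-526 - 613)*(380 - 583))) + 3818330 = (487680 + (-806 - 1139*(-203))) + 3818330 = (487680 + (-806 + 231217)) + 3818330 = (487680 + 230411) + 3818330 = 718091 + 3818330 = 4536421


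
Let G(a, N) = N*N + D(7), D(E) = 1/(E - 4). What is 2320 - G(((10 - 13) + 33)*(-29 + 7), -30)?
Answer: 4259/3 ≈ 1419.7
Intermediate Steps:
D(E) = 1/(-4 + E)
G(a, N) = 1/3 + N**2 (G(a, N) = N*N + 1/(-4 + 7) = N**2 + 1/3 = 1/3 + N**2)
2320 - G(((10 - 13) + 33)*(-29 + 7), -30) = 2320 - (1/3 + (-30)**2) = 2320 - (1/3 + 900) = 2320 - 1*2701/3 = 2320 - 2701/3 = 4259/3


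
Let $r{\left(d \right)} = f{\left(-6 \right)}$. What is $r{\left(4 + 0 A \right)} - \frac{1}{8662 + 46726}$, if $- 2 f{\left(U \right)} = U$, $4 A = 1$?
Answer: $\frac{166163}{55388} \approx 3.0$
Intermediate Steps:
$A = \frac{1}{4}$ ($A = \frac{1}{4} \cdot 1 = \frac{1}{4} \approx 0.25$)
$f{\left(U \right)} = - \frac{U}{2}$
$r{\left(d \right)} = 3$ ($r{\left(d \right)} = \left(- \frac{1}{2}\right) \left(-6\right) = 3$)
$r{\left(4 + 0 A \right)} - \frac{1}{8662 + 46726} = 3 - \frac{1}{8662 + 46726} = 3 - \frac{1}{55388} = \frac{166163}{55388}$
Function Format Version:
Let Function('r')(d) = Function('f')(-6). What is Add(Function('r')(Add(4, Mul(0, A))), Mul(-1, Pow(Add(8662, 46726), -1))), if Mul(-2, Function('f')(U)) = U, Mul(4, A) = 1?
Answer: Rational(166163, 55388) ≈ 3.0000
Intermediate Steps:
A = Rational(1, 4) (A = Mul(Rational(1, 4), 1) = Rational(1, 4) ≈ 0.25000)
Function('f')(U) = Mul(Rational(-1, 2), U)
Function('r')(d) = 3 (Function('r')(d) = Mul(Rational(-1, 2), -6) = 3)
Add(Function('r')(Add(4, Mul(0, A))), Mul(-1, Pow(Add(8662, 46726), -1))) = Add(3, Mul(-1, Pow(Add(8662, 46726), -1))) = Add(3, Mul(-1, Pow(55388, -1))) = Add(3, Mul(-1, Rational(1, 55388))) = Add(3, Rational(-1, 55388)) = Rational(166163, 55388)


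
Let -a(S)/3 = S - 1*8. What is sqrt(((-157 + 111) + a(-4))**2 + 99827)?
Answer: 3*sqrt(11103) ≈ 316.11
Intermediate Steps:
a(S) = 24 - 3*S (a(S) = -3*(S - 1*8) = -3*(S - 8) = -3*(-8 + S) = 24 - 3*S)
sqrt(((-157 + 111) + a(-4))**2 + 99827) = sqrt(((-157 + 111) + (24 - 3*(-4)))**2 + 99827) = sqrt((-46 + (24 + 12))**2 + 99827) = sqrt((-46 + 36)**2 + 99827) = sqrt((-10)**2 + 99827) = sqrt(100 + 99827) = sqrt(99927) = 3*sqrt(11103)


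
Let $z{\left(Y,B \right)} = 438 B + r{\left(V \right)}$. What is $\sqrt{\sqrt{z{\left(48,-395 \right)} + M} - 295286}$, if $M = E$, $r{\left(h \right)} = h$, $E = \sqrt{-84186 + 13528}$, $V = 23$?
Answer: $\sqrt{-295286 + \sqrt{-172987 + 7 i \sqrt{1442}}} \approx 0.383 + 543.4 i$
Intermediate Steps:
$E = 7 i \sqrt{1442}$ ($E = \sqrt{-70658} = 7 i \sqrt{1442} \approx 265.82 i$)
$M = 7 i \sqrt{1442} \approx 265.82 i$
$z{\left(Y,B \right)} = 23 + 438 B$ ($z{\left(Y,B \right)} = 438 B + 23 = 23 + 438 B$)
$\sqrt{\sqrt{z{\left(48,-395 \right)} + M} - 295286} = \sqrt{\sqrt{\left(23 + 438 \left(-395\right)\right) + 7 i \sqrt{1442}} - 295286} = \sqrt{\sqrt{\left(23 - 173010\right) + 7 i \sqrt{1442}} - 295286} = \sqrt{\sqrt{-172987 + 7 i \sqrt{1442}} - 295286} = \sqrt{-295286 + \sqrt{-172987 + 7 i \sqrt{1442}}}$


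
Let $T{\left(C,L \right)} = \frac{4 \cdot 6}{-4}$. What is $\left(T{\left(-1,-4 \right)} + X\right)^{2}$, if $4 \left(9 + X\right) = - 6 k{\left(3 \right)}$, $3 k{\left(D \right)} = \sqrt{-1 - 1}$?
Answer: $\frac{\left(30 + i \sqrt{2}\right)^{2}}{4} \approx 224.5 + 21.213 i$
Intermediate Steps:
$T{\left(C,L \right)} = -6$ ($T{\left(C,L \right)} = 24 \left(- \frac{1}{4}\right) = -6$)
$k{\left(D \right)} = \frac{i \sqrt{2}}{3}$ ($k{\left(D \right)} = \frac{\sqrt{-1 - 1}}{3} = \frac{\sqrt{-2}}{3} = \frac{i \sqrt{2}}{3}$)
$X = -9 - \frac{i \sqrt{2}}{2}$ ($X = -9 + \frac{\left(-6\right) \frac{i \sqrt{2}}{3}}{4} = -9 + \frac{\left(-2\right) i \sqrt{2}}{4} = -9 - \frac{i \sqrt{2}}{2} \approx -9.0 - 0.70711 i$)
$\left(T{\left(-1,-4 \right)} + X\right)^{2} = \left(-6 - \left(9 + \frac{i \sqrt{2}}{2}\right)\right)^{2} = \left(-15 - \frac{i \sqrt{2}}{2}\right)^{2}$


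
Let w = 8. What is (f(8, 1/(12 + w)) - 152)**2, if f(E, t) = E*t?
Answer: 574564/25 ≈ 22983.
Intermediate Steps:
(f(8, 1/(12 + w)) - 152)**2 = (8/(12 + 8) - 152)**2 = (8/20 - 152)**2 = (8*(1/20) - 152)**2 = (2/5 - 152)**2 = (-758/5)**2 = 574564/25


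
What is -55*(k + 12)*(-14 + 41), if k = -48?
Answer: 53460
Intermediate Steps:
-55*(k + 12)*(-14 + 41) = -55*(-48 + 12)*(-14 + 41) = -(-1980)*27 = -55*(-972) = 53460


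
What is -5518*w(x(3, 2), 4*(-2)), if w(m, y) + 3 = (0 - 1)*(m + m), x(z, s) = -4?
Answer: -27590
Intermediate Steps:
w(m, y) = -3 - 2*m (w(m, y) = -3 + (0 - 1)*(m + m) = -3 - 2*m)
-5518*w(x(3, 2), 4*(-2)) = -5518*(-3 - 2*(-4)) = -5518*(-3 + 8) = -5518*5 = -27590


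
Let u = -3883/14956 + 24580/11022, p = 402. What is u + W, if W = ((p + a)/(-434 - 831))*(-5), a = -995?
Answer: -707892287/1895717868 ≈ -0.37342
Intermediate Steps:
W = -593/253 (W = ((402 - 995)/(-434 - 831))*(-5) = -593/(-1265)*(-5) = -593*(-1/1265)*(-5) = (593/1265)*(-5) = -593/253 ≈ -2.3439)
u = 162410027/82422516 (u = -3883*1/14956 + 24580*(1/11022) = -3883/14956 + 12290/5511 = 162410027/82422516 ≈ 1.9705)
u + W = 162410027/82422516 - 593/253 = -707892287/1895717868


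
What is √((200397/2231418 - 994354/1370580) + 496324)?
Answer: √8059588730798590784549036370/127430703435 ≈ 704.50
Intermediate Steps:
√((200397/2231418 - 994354/1370580) + 496324) = √((200397*(1/2231418) - 994354*1/1370580) + 496324) = √((66799/743806 - 497177/685290) + 496324) = √(-81006637238/127430703435 + 496324) = √(63246835445035702/127430703435) = √8059588730798590784549036370/127430703435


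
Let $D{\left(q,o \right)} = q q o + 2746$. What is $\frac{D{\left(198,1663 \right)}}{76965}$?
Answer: $\frac{65198998}{76965} \approx 847.13$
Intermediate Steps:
$D{\left(q,o \right)} = 2746 + o q^{2}$ ($D{\left(q,o \right)} = q^{2} o + 2746 = o q^{2} + 2746 = 2746 + o q^{2}$)
$\frac{D{\left(198,1663 \right)}}{76965} = \frac{2746 + 1663 \cdot 198^{2}}{76965} = \left(2746 + 1663 \cdot 39204\right) \frac{1}{76965} = \left(2746 + 65196252\right) \frac{1}{76965} = 65198998 \cdot \frac{1}{76965} = \frac{65198998}{76965}$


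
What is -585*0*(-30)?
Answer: 0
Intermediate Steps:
-585*0*(-30) = -45*0*(-30) = 0*(-30) = 0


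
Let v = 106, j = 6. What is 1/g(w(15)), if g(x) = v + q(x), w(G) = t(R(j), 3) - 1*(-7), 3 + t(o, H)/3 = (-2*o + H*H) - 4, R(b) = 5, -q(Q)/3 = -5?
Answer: 1/121 ≈ 0.0082645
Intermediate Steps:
q(Q) = 15 (q(Q) = -3*(-5) = 15)
t(o, H) = -21 - 6*o + 3*H² (t(o, H) = -9 + 3*((-2*o + H*H) - 4) = -9 + 3*((-2*o + H²) - 4) = -9 + 3*((H² - 2*o) - 4) = -9 + 3*(-4 + H² - 2*o) = -9 + (-12 - 6*o + 3*H²) = -21 - 6*o + 3*H²)
w(G) = -17 (w(G) = (-21 - 6*5 + 3*3²) - 1*(-7) = (-21 - 30 + 3*9) + 7 = (-21 - 30 + 27) + 7 = -24 + 7 = -17)
g(x) = 121 (g(x) = 106 + 15 = 121)
1/g(w(15)) = 1/121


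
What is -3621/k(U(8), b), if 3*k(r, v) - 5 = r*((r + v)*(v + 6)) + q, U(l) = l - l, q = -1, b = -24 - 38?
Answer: -10863/4 ≈ -2715.8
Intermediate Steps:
b = -62
U(l) = 0
k(r, v) = 4/3 + r*(6 + v)*(r + v)/3 (k(r, v) = 5/3 + (r*((r + v)*(v + 6)) - 1)/3 = 5/3 + (r*((r + v)*(6 + v)) - 1)/3 = 5/3 + (r*((6 + v)*(r + v)) - 1)/3 = 5/3 + (r*(6 + v)*(r + v) - 1)/3 = 5/3 + (-1 + r*(6 + v)*(r + v))/3 = 5/3 + (-⅓ + r*(6 + v)*(r + v)/3) = 4/3 + r*(6 + v)*(r + v)/3)
-3621/k(U(8), b) = -3621/(4/3 + 2*0² + 2*0*(-62) + (⅓)*0*(-62)² + (⅓)*(-62)*0²) = -3621/(4/3 + 2*0 + 0 + (⅓)*0*3844 + (⅓)*(-62)*0) = -3621/(4/3 + 0 + 0 + 0 + 0) = -3621/4/3 = -3621*¾ = -10863/4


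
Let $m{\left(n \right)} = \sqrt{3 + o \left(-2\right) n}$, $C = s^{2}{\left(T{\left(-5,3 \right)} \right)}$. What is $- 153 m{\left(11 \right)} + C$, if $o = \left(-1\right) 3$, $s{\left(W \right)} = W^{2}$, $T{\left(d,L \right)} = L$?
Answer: $81 - 153 \sqrt{69} \approx -1189.9$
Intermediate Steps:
$C = 81$ ($C = \left(3^{2}\right)^{2} = 9^{2} = 81$)
$o = -3$
$m{\left(n \right)} = \sqrt{3 + 6 n}$ ($m{\left(n \right)} = \sqrt{3 + \left(-3\right) \left(-2\right) n} = \sqrt{3 + 6 n}$)
$- 153 m{\left(11 \right)} + C = - 153 \sqrt{3 + 6 \cdot 11} + 81 = - 153 \sqrt{3 + 66} + 81 = - 153 \sqrt{69} + 81 = 81 - 153 \sqrt{69}$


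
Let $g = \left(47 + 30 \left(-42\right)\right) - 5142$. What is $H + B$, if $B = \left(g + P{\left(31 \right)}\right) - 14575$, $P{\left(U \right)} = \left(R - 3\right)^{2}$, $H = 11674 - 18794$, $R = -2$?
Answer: $-28025$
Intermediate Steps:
$H = -7120$ ($H = 11674 - 18794 = -7120$)
$P{\left(U \right)} = 25$ ($P{\left(U \right)} = \left(-2 - 3\right)^{2} = \left(-5\right)^{2} = 25$)
$g = -6355$ ($g = \left(47 - 1260\right) - 5142 = -1213 - 5142 = -6355$)
$B = -20905$ ($B = \left(-6355 + 25\right) - 14575 = -6330 - 14575 = -20905$)
$H + B = -7120 - 20905 = -28025$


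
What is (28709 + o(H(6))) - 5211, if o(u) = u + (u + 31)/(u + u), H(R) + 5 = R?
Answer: 23515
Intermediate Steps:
H(R) = -5 + R
o(u) = u + (31 + u)/(2*u) (o(u) = u + (31 + u)/((2*u)) = u + (31 + u)*(1/(2*u)) = u + (31 + u)/(2*u))
(28709 + o(H(6))) - 5211 = (28709 + (1/2 + (-5 + 6) + 31/(2*(-5 + 6)))) - 5211 = (28709 + (1/2 + 1 + (31/2)/1)) - 5211 = (28709 + (1/2 + 1 + (31/2)*1)) - 5211 = (28709 + (1/2 + 1 + 31/2)) - 5211 = (28709 + 17) - 5211 = 28726 - 5211 = 23515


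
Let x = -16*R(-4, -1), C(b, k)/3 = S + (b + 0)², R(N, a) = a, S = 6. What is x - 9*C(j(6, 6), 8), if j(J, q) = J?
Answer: -1118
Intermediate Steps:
C(b, k) = 18 + 3*b² (C(b, k) = 3*(6 + (b + 0)²) = 3*(6 + b²) = 18 + 3*b²)
x = 16 (x = -16*(-1) = 16)
x - 9*C(j(6, 6), 8) = 16 - 9*(18 + 3*6²) = 16 - 9*(18 + 3*36) = 16 - 9*(18 + 108) = 16 - 9*126 = 16 - 1134 = -1118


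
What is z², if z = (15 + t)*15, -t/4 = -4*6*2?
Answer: 9641025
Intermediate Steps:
t = 192 (t = -4*(-4*6)*2 = -(-96)*2 = -4*(-48) = 192)
z = 3105 (z = (15 + 192)*15 = 207*15 = 3105)
z² = 3105² = 9641025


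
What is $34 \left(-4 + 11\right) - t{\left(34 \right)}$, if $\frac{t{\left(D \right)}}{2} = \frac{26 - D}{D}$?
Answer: $\frac{4054}{17} \approx 238.47$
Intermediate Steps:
$t{\left(D \right)} = \frac{2 \left(26 - D\right)}{D}$ ($t{\left(D \right)} = 2 \frac{26 - D}{D} = \frac{2 \left(26 - D\right)}{D}$)
$34 \left(-4 + 11\right) - t{\left(34 \right)} = 34 \left(-4 + 11\right) - \left(-2 + \frac{52}{34}\right) = 34 \cdot 7 - \left(-2 + 52 \cdot \frac{1}{34}\right) = 238 - \left(-2 + \frac{26}{17}\right) = 238 - - \frac{8}{17} = 238 + \frac{8}{17} = \frac{4054}{17}$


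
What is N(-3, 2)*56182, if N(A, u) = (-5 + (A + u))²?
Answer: 2022552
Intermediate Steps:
N(A, u) = (-5 + A + u)²
N(-3, 2)*56182 = (-5 - 3 + 2)²*56182 = (-6)²*56182 = 36*56182 = 2022552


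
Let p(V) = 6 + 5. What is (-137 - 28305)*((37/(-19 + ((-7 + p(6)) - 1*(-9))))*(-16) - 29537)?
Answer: 2511855230/3 ≈ 8.3728e+8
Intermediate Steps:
p(V) = 11
(-137 - 28305)*((37/(-19 + ((-7 + p(6)) - 1*(-9))))*(-16) - 29537) = (-137 - 28305)*((37/(-19 + ((-7 + 11) - 1*(-9))))*(-16) - 29537) = -28442*((37/(-19 + (4 + 9)))*(-16) - 29537) = -28442*((37/(-19 + 13))*(-16) - 29537) = -28442*((37/(-6))*(-16) - 29537) = -28442*((37*(-⅙))*(-16) - 29537) = -28442*(-37/6*(-16) - 29537) = -28442*(296/3 - 29537) = -28442*(-88315/3) = 2511855230/3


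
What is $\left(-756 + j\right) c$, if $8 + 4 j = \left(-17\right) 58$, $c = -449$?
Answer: $\frac{902041}{2} \approx 4.5102 \cdot 10^{5}$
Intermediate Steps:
$j = - \frac{497}{2}$ ($j = -2 + \frac{\left(-17\right) 58}{4} = -2 + \frac{1}{4} \left(-986\right) = -2 - \frac{493}{2} = - \frac{497}{2} \approx -248.5$)
$\left(-756 + j\right) c = \left(-756 - \frac{497}{2}\right) \left(-449\right) = \left(- \frac{2009}{2}\right) \left(-449\right) = \frac{902041}{2}$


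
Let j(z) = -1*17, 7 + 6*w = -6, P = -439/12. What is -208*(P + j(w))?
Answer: 33436/3 ≈ 11145.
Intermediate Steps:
P = -439/12 (P = -439*1/12 = -439/12 ≈ -36.583)
w = -13/6 (w = -7/6 + (⅙)*(-6) = -7/6 - 1 = -13/6 ≈ -2.1667)
j(z) = -17
-208*(P + j(w)) = -208*(-439/12 - 17) = -208*(-643/12) = 33436/3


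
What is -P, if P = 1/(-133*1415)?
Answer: 1/188195 ≈ 5.3136e-6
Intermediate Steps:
P = -1/188195 (P = 1/(-188195) = -1/188195 ≈ -5.3136e-6)
-P = -1*(-1/188195) = 1/188195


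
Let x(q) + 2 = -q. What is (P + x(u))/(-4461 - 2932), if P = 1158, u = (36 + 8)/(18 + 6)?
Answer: -6925/44358 ≈ -0.15612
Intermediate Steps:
u = 11/6 (u = 44/24 = 44*(1/24) = 11/6 ≈ 1.8333)
x(q) = -2 - q
(P + x(u))/(-4461 - 2932) = (1158 + (-2 - 1*11/6))/(-4461 - 2932) = (1158 + (-2 - 11/6))/(-7393) = (1158 - 23/6)*(-1/7393) = (6925/6)*(-1/7393) = -6925/44358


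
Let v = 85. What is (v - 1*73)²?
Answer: 144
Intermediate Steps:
(v - 1*73)² = (85 - 1*73)² = (85 - 73)² = 12² = 144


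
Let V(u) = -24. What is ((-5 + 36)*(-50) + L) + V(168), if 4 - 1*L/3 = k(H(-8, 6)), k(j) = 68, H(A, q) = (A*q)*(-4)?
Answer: -1766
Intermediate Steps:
H(A, q) = -4*A*q
L = -192 (L = 12 - 3*68 = 12 - 204 = -192)
((-5 + 36)*(-50) + L) + V(168) = ((-5 + 36)*(-50) - 192) - 24 = (31*(-50) - 192) - 24 = (-1550 - 192) - 24 = -1742 - 24 = -1766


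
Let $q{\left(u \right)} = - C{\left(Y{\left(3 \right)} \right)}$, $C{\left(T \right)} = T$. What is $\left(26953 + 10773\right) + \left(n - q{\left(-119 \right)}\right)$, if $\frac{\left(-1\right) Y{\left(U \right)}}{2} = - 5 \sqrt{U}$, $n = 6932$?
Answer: $44658 + 10 \sqrt{3} \approx 44675.0$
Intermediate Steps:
$Y{\left(U \right)} = 10 \sqrt{U}$ ($Y{\left(U \right)} = - 2 \left(- 5 \sqrt{U}\right) = 10 \sqrt{U}$)
$q{\left(u \right)} = - 10 \sqrt{3}$
$\left(26953 + 10773\right) + \left(n - q{\left(-119 \right)}\right) = \left(26953 + 10773\right) + \left(6932 - - 10 \sqrt{3}\right) = 37726 + \left(6932 + 10 \sqrt{3}\right) = 44658 + 10 \sqrt{3}$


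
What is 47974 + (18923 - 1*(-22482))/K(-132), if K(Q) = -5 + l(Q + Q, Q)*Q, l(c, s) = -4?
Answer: 25131807/523 ≈ 48053.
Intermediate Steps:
K(Q) = -5 - 4*Q
47974 + (18923 - 1*(-22482))/K(-132) = 47974 + (18923 - 1*(-22482))/(-5 - 4*(-132)) = 47974 + (18923 + 22482)/(-5 + 528) = 47974 + 41405/523 = 25131807/523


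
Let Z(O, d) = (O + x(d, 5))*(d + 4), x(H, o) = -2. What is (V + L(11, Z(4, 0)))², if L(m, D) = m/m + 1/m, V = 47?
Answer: 279841/121 ≈ 2312.7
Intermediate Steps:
Z(O, d) = (-2 + O)*(4 + d) (Z(O, d) = (O - 2)*(d + 4) = (-2 + O)*(4 + d))
L(m, D) = 1 + 1/m
(V + L(11, Z(4, 0)))² = (47 + (1 + 11)/11)² = (47 + (1/11)*12)² = (47 + 12/11)² = (529/11)² = 279841/121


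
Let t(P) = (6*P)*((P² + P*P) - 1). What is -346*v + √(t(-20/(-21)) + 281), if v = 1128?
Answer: -390288 + √6172649/147 ≈ -3.9027e+5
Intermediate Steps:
t(P) = 6*P*(-1 + 2*P²) (t(P) = (6*P)*((P² + P²) - 1) = (6*P)*(2*P² - 1) = (6*P)*(-1 + 2*P²) = 6*P*(-1 + 2*P²))
-346*v + √(t(-20/(-21)) + 281) = -346*1128 + √((-(-120)/(-21) + 12*(-20/(-21))³) + 281) = -390288 + √((-(-120)*(-1)/21 + 12*(-20*(-1/21))³) + 281) = -390288 + √((-6*20/21 + 12*(20/21)³) + 281) = -390288 + √((-40/7 + 12*(8000/9261)) + 281) = -390288 + √((-40/7 + 32000/3087) + 281) = -390288 + √(14360/3087 + 281) = -390288 + √(881807/3087) = -390288 + √6172649/147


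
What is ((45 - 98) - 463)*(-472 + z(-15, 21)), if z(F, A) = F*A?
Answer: 406092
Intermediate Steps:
z(F, A) = A*F
((45 - 98) - 463)*(-472 + z(-15, 21)) = ((45 - 98) - 463)*(-472 + 21*(-15)) = (-53 - 463)*(-472 - 315) = -516*(-787) = 406092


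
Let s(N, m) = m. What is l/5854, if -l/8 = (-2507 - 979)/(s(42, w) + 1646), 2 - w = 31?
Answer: 664/225379 ≈ 0.0029461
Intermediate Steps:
w = -29 (w = 2 - 1*31 = 2 - 31 = -29)
l = 1328/77 (l = -8*(-2507 - 979)/(-29 + 1646) = -(-27888)/1617 = -8*(-166/77) = 1328/77 ≈ 17.247)
l/5854 = (1328/77)/5854 = (1328/77)*(1/5854) = 664/225379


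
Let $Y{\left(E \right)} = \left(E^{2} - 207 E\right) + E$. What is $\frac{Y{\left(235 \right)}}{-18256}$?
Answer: $- \frac{6815}{18256} \approx -0.3733$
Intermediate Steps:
$Y{\left(E \right)} = E^{2} - 206 E$
$\frac{Y{\left(235 \right)}}{-18256} = \frac{235 \left(-206 + 235\right)}{-18256} = 235 \cdot 29 \left(- \frac{1}{18256}\right) = 6815 \left(- \frac{1}{18256}\right) = - \frac{6815}{18256}$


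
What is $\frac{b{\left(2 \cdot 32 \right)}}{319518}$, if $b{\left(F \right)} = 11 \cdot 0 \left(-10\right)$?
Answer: $0$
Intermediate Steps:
$b{\left(F \right)} = 0$ ($b{\left(F \right)} = 0 \left(-10\right) = 0$)
$\frac{b{\left(2 \cdot 32 \right)}}{319518} = \frac{0}{319518} = 0 \cdot \frac{1}{319518} = 0$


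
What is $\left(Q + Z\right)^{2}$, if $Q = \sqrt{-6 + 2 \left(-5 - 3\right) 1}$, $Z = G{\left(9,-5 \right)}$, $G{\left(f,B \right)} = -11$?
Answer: $\left(11 - i \sqrt{22}\right)^{2} \approx 99.0 - 103.19 i$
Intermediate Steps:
$Z = -11$
$Q = i \sqrt{22}$ ($Q = \sqrt{-6 + 2 \left(-5 - 3\right) 1} = \sqrt{-6 + 2 \left(-8\right) 1} = \sqrt{-6 - 16} = \sqrt{-22} = i \sqrt{22} \approx 4.6904 i$)
$\left(Q + Z\right)^{2} = \left(i \sqrt{22} - 11\right)^{2} = \left(-11 + i \sqrt{22}\right)^{2}$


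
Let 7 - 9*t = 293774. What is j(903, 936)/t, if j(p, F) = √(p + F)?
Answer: -9*√1839/293767 ≈ -0.0013138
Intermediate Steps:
t = -293767/9 (t = 7/9 - ⅑*293774 = 7/9 - 293774/9 = -293767/9 ≈ -32641.)
j(p, F) = √(F + p)
j(903, 936)/t = √(936 + 903)/(-293767/9) = √1839*(-9/293767) = -9*√1839/293767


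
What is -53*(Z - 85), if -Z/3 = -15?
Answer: 2120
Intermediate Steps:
Z = 45 (Z = -3*(-15) = 45)
-53*(Z - 85) = -53*(45 - 85) = -53*(-40) = 2120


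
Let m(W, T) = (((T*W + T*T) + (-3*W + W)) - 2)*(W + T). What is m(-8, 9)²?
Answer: 529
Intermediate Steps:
m(W, T) = (T + W)*(-2 + T² - 2*W + T*W) (m(W, T) = (((T*W + T²) - 2*W) - 2)*(T + W) = (((T² + T*W) - 2*W) - 2)*(T + W) = ((T² - 2*W + T*W) - 2)*(T + W) = (-2 + T² - 2*W + T*W)*(T + W) = (T + W)*(-2 + T² - 2*W + T*W))
m(-8, 9)² = (9³ - 2*9 - 2*(-8) - 2*(-8)² + 9*(-8)² - 2*9*(-8) + 2*(-8)*9²)² = (729 - 18 + 16 - 2*64 + 9*64 + 144 + 2*(-8)*81)² = (729 - 18 + 16 - 128 + 576 + 144 - 1296)² = 23² = 529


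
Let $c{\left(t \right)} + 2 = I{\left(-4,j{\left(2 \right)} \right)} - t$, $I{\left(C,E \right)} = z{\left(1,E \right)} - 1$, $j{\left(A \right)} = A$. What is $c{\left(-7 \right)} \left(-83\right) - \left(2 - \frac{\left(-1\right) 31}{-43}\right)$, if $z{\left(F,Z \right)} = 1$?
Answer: $- \frac{17900}{43} \approx -416.28$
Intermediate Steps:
$I{\left(C,E \right)} = 0$ ($I{\left(C,E \right)} = 1 - 1 = 0$)
$c{\left(t \right)} = -2 - t$ ($c{\left(t \right)} = -2 + \left(0 - t\right) = -2 - t$)
$c{\left(-7 \right)} \left(-83\right) - \left(2 - \frac{\left(-1\right) 31}{-43}\right) = \left(-2 - -7\right) \left(-83\right) - \left(2 - \frac{\left(-1\right) 31}{-43}\right) = \left(-2 + 7\right) \left(-83\right) - \frac{55}{43} = 5 \left(-83\right) + \left(-2 + \frac{31}{43}\right) = -415 - \frac{55}{43} = - \frac{17900}{43}$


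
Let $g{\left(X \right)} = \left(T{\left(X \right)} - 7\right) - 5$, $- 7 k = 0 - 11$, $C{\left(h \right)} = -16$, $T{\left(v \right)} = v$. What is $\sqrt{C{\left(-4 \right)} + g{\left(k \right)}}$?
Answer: $\frac{i \sqrt{1295}}{7} \approx 5.1409 i$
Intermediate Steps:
$k = \frac{11}{7}$ ($k = - \frac{0 - 11}{7} = \left(- \frac{1}{7}\right) \left(-11\right) = \frac{11}{7} \approx 1.5714$)
$g{\left(X \right)} = -12 + X$ ($g{\left(X \right)} = \left(X - 7\right) - 5 = \left(-7 + X\right) - 5 = -12 + X$)
$\sqrt{C{\left(-4 \right)} + g{\left(k \right)}} = \sqrt{-16 + \left(-12 + \frac{11}{7}\right)} = \sqrt{-16 - \frac{73}{7}} = \sqrt{- \frac{185}{7}} = \frac{i \sqrt{1295}}{7}$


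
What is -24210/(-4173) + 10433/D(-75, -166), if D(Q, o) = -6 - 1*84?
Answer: -13786003/125190 ≈ -110.12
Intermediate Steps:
D(Q, o) = -90 (D(Q, o) = -6 - 84 = -90)
-24210/(-4173) + 10433/D(-75, -166) = -24210/(-4173) + 10433/(-90) = -24210*(-1/4173) + 10433*(-1/90) = 8070/1391 - 10433/90 = -13786003/125190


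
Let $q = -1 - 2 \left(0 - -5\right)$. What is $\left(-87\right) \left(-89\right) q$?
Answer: $-85173$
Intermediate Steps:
$q = -11$ ($q = -1 - 2 \left(0 + 5\right) = -1 - 10 = -11$)
$\left(-87\right) \left(-89\right) q = \left(-87\right) \left(-89\right) \left(-11\right) = 7743 \left(-11\right) = -85173$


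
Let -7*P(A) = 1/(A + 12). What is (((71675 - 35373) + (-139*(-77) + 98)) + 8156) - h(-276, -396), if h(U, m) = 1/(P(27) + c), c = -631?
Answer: 9519136649/172264 ≈ 55259.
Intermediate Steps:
P(A) = -1/(7*(12 + A)) (P(A) = -1/(7*(A + 12)) = -1/(7*(12 + A)))
h(U, m) = -273/172264 (h(U, m) = 1/(-1/(84 + 7*27) - 631) = 1/(-1/(84 + 189) - 631) = 1/(-1/273 - 631) = 1/(-172264/273) = -273/172264)
(((71675 - 35373) + (-139*(-77) + 98)) + 8156) - h(-276, -396) = (((71675 - 35373) + (-139*(-77) + 98)) + 8156) - 1*(-273/172264) = ((36302 + (10703 + 98)) + 8156) + 273/172264 = ((36302 + 10801) + 8156) + 273/172264 = (47103 + 8156) + 273/172264 = 55259 + 273/172264 = 9519136649/172264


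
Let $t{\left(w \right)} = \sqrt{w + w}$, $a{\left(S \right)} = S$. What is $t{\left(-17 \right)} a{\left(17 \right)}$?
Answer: $17 i \sqrt{34} \approx 99.126 i$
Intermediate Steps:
$t{\left(w \right)} = \sqrt{2} \sqrt{w}$ ($t{\left(w \right)} = \sqrt{2 w} = \sqrt{2} \sqrt{w}$)
$t{\left(-17 \right)} a{\left(17 \right)} = \sqrt{2} \sqrt{-17} \cdot 17 = \sqrt{2} i \sqrt{17} \cdot 17 = i \sqrt{34} \cdot 17 = 17 i \sqrt{34}$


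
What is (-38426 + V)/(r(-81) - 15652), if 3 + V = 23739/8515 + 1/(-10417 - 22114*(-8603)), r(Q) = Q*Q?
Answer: 91571338938780313/21664249398463945 ≈ 4.2268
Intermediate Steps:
r(Q) = Q²
V = -505434724043/2383043603395 (V = -3 + (23739/8515 + 1/(-10417 - 22114*(-8603))) = -3 + (23739*(1/8515) - 1/8603/(-32531)) = -3 + (23739/8515 - 1/32531*(-1/8603)) = -3 + (23739/8515 + 1/279864193) = -3 + 6643696086142/2383043603395 = -505434724043/2383043603395 ≈ -0.21210)
(-38426 + V)/(r(-81) - 15652) = (-38426 - 505434724043/2383043603395)/((-81)² - 15652) = -91571338938780313/(2383043603395*(6561 - 15652)) = -91571338938780313/2383043603395/(-9091) = -91571338938780313/2383043603395*(-1/9091) = 91571338938780313/21664249398463945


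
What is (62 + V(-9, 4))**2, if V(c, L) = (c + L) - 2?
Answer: 3025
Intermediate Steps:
V(c, L) = -2 + L + c (V(c, L) = (L + c) - 2 = -2 + L + c)
(62 + V(-9, 4))**2 = (62 + (-2 + 4 - 9))**2 = (62 - 7)**2 = 55**2 = 3025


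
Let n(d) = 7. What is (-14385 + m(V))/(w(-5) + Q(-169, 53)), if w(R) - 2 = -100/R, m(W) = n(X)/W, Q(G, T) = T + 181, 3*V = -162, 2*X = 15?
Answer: -776797/13824 ≈ -56.192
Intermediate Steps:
X = 15/2 (X = (1/2)*15 = 15/2 ≈ 7.5000)
V = -54 (V = (1/3)*(-162) = -54)
Q(G, T) = 181 + T
m(W) = 7/W
w(R) = 2 - 100/R
(-14385 + m(V))/(w(-5) + Q(-169, 53)) = (-14385 + 7/(-54))/((2 - 100/(-5)) + (181 + 53)) = (-14385 + 7*(-1/54))/((2 - 100*(-1/5)) + 234) = (-14385 - 7/54)/((2 + 20) + 234) = -776797/(54*(22 + 234)) = -776797/54/256 = -776797/54*1/256 = -776797/13824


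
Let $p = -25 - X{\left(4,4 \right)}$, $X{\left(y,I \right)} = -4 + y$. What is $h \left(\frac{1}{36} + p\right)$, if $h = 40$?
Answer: $- \frac{8990}{9} \approx -998.89$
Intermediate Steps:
$p = -25$ ($p = -25 - \left(-4 + 4\right) = -25 - 0 = -25 + 0 = -25$)
$h \left(\frac{1}{36} + p\right) = 40 \left(\frac{1}{36} - 25\right) = 40 \left(- \frac{899}{36}\right) = - \frac{8990}{9}$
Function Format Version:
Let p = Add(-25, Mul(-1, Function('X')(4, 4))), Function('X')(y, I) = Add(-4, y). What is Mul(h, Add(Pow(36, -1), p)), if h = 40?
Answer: Rational(-8990, 9) ≈ -998.89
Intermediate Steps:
p = -25 (p = Add(-25, Mul(-1, Add(-4, 4))) = Add(-25, Mul(-1, 0)) = Add(-25, 0) = -25)
Mul(h, Add(Pow(36, -1), p)) = Mul(40, Add(Pow(36, -1), -25)) = Mul(40, Add(Rational(1, 36), -25)) = Mul(40, Rational(-899, 36)) = Rational(-8990, 9)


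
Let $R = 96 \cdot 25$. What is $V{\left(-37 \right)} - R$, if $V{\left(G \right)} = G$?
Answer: $-2437$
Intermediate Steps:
$R = 2400$
$V{\left(-37 \right)} - R = -37 - 2400 = -2437$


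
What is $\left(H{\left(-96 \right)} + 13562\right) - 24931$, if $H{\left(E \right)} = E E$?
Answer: $-2153$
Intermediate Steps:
$H{\left(E \right)} = E^{2}$
$\left(H{\left(-96 \right)} + 13562\right) - 24931 = \left(\left(-96\right)^{2} + 13562\right) - 24931 = \left(9216 + 13562\right) - 24931 = 22778 - 24931 = -2153$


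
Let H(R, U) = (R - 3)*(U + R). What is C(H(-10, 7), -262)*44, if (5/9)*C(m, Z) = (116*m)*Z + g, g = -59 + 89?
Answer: -469362168/5 ≈ -9.3872e+7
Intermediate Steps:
g = 30
H(R, U) = (-3 + R)*(R + U)
C(m, Z) = 54 + 1044*Z*m/5 (C(m, Z) = 9*((116*m)*Z + 30)/5 = 9*(116*Z*m + 30)/5 = 9*(30 + 116*Z*m)/5 = 54 + 1044*Z*m/5)
C(H(-10, 7), -262)*44 = (54 + (1044/5)*(-262)*((-10)² - 3*(-10) - 3*7 - 10*7))*44 = (54 + (1044/5)*(-262)*(100 + 30 - 21 - 70))*44 = (54 + (1044/5)*(-262)*39)*44 = (54 - 10667592/5)*44 = -10667322/5*44 = -469362168/5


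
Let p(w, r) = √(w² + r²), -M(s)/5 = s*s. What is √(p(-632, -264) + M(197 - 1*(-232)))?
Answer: √(-920205 + 8*√7330) ≈ 958.92*I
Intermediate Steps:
M(s) = -5*s² (M(s) = -5*s*s = -5*s²)
p(w, r) = √(r² + w²)
√(p(-632, -264) + M(197 - 1*(-232))) = √(√((-264)² + (-632)²) - 5*(197 - 1*(-232))²) = √(√(69696 + 399424) - 5*(197 + 232)²) = √(√469120 - 5*429²) = √(8*√7330 - 5*184041) = √(8*√7330 - 920205) = √(-920205 + 8*√7330)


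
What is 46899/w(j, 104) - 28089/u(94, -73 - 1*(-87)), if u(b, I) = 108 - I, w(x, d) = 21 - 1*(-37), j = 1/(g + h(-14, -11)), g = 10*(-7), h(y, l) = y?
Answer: 694836/1363 ≈ 509.78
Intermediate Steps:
g = -70
j = -1/84 (j = 1/(-70 - 14) = 1/(-84) = -1/84 ≈ -0.011905)
w(x, d) = 58 (w(x, d) = 21 + 37 = 58)
46899/w(j, 104) - 28089/u(94, -73 - 1*(-87)) = 46899/58 - 28089/(108 - (-73 - 1*(-87))) = 46899*(1/58) - 28089/(108 - (-73 + 87)) = 46899/58 - 28089/(108 - 1*14) = 46899/58 - 28089/(108 - 14) = 46899/58 - 28089/94 = 694836/1363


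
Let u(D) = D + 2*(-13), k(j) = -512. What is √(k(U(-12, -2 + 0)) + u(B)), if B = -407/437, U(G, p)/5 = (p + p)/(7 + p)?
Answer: I*√102919181/437 ≈ 23.215*I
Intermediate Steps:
U(G, p) = 10*p/(7 + p) (U(G, p) = 5*((p + p)/(7 + p)) = 5*((2*p)/(7 + p)) = 5*(2*p/(7 + p)) = 10*p/(7 + p))
B = -407/437 (B = -407*1/437 = -407/437 ≈ -0.93135)
u(D) = -26 + D (u(D) = D - 26 = -26 + D)
√(k(U(-12, -2 + 0)) + u(B)) = √(-512 + (-26 - 407/437)) = √(-512 - 11769/437) = √(-235513/437) = I*√102919181/437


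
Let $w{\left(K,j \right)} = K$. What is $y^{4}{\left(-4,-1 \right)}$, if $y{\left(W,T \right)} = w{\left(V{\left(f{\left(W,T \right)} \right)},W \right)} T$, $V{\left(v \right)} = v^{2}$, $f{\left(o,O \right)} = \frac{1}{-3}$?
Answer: $\frac{1}{6561} \approx 0.00015242$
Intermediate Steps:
$f{\left(o,O \right)} = - \frac{1}{3}$
$y{\left(W,T \right)} = \frac{T}{9}$ ($y{\left(W,T \right)} = \left(- \frac{1}{3}\right)^{2} T = \frac{T}{9}$)
$y^{4}{\left(-4,-1 \right)} = \left(\frac{1}{9} \left(-1\right)\right)^{4} = \left(- \frac{1}{9}\right)^{4} = \frac{1}{6561}$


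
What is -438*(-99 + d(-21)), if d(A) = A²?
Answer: -149796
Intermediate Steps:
-438*(-99 + d(-21)) = -438*(-99 + (-21)²) = -438*(-99 + 441) = -438*342 = -149796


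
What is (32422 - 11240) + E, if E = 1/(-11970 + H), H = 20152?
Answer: 173311125/8182 ≈ 21182.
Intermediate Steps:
E = 1/8182 (E = 1/(-11970 + 20152) = 1/8182 ≈ 0.00012222)
(32422 - 11240) + E = (32422 - 11240) + 1/8182 = 21182 + 1/8182 = 173311125/8182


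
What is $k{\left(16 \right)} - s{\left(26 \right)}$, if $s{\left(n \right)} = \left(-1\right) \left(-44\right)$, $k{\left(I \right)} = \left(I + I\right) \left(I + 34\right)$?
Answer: $1556$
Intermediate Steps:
$k{\left(I \right)} = 2 I \left(34 + I\right)$
$s{\left(n \right)} = 44$
$k{\left(16 \right)} - s{\left(26 \right)} = 2 \cdot 16 \left(34 + 16\right) - 44 = 2 \cdot 16 \cdot 50 - 44 = 1600 - 44 = 1556$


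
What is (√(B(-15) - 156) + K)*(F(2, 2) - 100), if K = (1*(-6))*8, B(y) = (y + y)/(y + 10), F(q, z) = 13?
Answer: 4176 - 435*I*√6 ≈ 4176.0 - 1065.5*I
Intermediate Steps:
B(y) = 2*y/(10 + y) (B(y) = (2*y)/(10 + y) = 2*y/(10 + y))
K = -48 (K = -6*8 = -48)
(√(B(-15) - 156) + K)*(F(2, 2) - 100) = (√(2*(-15)/(10 - 15) - 156) - 48)*(13 - 100) = (√(2*(-15)/(-5) - 156) - 48)*(-87) = (√(2*(-15)*(-⅕) - 156) - 48)*(-87) = (√(6 - 156) - 48)*(-87) = (√(-150) - 48)*(-87) = (5*I*√6 - 48)*(-87) = (-48 + 5*I*√6)*(-87) = 4176 - 435*I*√6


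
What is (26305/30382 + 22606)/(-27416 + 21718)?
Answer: -686841797/173116636 ≈ -3.9675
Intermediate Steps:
(26305/30382 + 22606)/(-27416 + 21718) = (26305*(1/30382) + 22606)/(-5698) = (26305/30382 + 22606)*(-1/5698) = (686841797/30382)*(-1/5698) = -686841797/173116636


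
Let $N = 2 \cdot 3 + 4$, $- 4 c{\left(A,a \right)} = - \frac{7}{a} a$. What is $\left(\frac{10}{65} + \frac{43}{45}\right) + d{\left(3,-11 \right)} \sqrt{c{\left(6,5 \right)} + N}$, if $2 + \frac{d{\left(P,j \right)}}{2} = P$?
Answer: $\frac{649}{585} + \sqrt{47} \approx 7.9651$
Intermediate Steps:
$c{\left(A,a \right)} = \frac{7}{4}$ ($c{\left(A,a \right)} = - \frac{- \frac{7}{a} a}{4} = \left(- \frac{1}{4}\right) \left(-7\right) = \frac{7}{4}$)
$d{\left(P,j \right)} = -4 + 2 P$
$N = 10$ ($N = 6 + 4 = 10$)
$\left(\frac{10}{65} + \frac{43}{45}\right) + d{\left(3,-11 \right)} \sqrt{c{\left(6,5 \right)} + N} = \left(\frac{10}{65} + \frac{43}{45}\right) + \left(-4 + 2 \cdot 3\right) \sqrt{\frac{7}{4} + 10} = \left(10 \cdot \frac{1}{65} + 43 \cdot \frac{1}{45}\right) + \left(-4 + 6\right) \sqrt{\frac{47}{4}} = \left(\frac{2}{13} + \frac{43}{45}\right) + 2 \frac{\sqrt{47}}{2} = \frac{649}{585} + \sqrt{47}$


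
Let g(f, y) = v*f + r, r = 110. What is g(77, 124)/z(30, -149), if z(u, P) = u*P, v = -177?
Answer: 13519/4470 ≈ 3.0244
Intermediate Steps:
z(u, P) = P*u
g(f, y) = 110 - 177*f (g(f, y) = -177*f + 110 = 110 - 177*f)
g(77, 124)/z(30, -149) = (110 - 177*77)/((-149*30)) = (110 - 13629)/(-4470) = -13519*(-1/4470) = 13519/4470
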